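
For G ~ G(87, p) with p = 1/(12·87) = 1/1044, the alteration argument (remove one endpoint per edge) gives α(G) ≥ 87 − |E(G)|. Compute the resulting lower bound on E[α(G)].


E[|E(G)|] = C(87, 2)·p = 3741 · (1/1044) = 43/12.
E[α(G)] ≥ n − E[|E(G)|] = 87 − 43/12 = 1001/12.
Numerically: ≈ 83.417.
(This is only a lower bound; the true E[α(G)] may be larger.)

E[α(G)] ≥ 1001/12 ≈ 83.417.


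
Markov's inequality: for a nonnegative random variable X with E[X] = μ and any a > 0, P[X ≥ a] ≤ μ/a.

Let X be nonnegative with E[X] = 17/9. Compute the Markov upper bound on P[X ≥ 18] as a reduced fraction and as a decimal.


μ = E[X] = 17/9, a = 18.
Markov: P[X ≥ 18] ≤ μ/a = (17/9)/18 = 17/162.
Numerically: ≈ 0.105.
(Since a = 18 > μ = 1.889, the bound 17/162 is < 1 and informative.)

P[X ≥ 18] ≤ 17/162 ≈ 0.105.


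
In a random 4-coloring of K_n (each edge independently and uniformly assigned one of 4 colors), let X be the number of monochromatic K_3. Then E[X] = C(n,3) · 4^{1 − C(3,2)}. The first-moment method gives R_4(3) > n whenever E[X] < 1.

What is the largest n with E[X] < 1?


We need C(n, 3) · 4^{1 − 3} < 1, i.e. C(n, 3) < 4^{3 − 1} = 16.
Check values of n near the boundary:
  n = 3: C(3, 3) = 1; 1 < 16? YES
  n = 4: C(4, 3) = 4; 4 < 16? YES
  n = 5: C(5, 3) = 10; 10 < 16? YES
  n = 6: C(6, 3) = 20; 20 < 16? NO
  n = 7: C(7, 3) = 35; 35 < 16? NO
  n = 8: C(8, 3) = 56; 56 < 16? NO
The largest n with C(n, 3) < 16 is n = 5 (where E[X] = 5/8 ≈ 0.6250000). Hence R_4(3) > 5, i.e. R_4(3) ≥ 6.

Largest n = 5; hence R_4(3) > 5.


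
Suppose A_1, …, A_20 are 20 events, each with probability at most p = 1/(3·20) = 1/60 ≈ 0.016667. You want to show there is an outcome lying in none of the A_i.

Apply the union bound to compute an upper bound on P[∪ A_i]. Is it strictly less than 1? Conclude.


Union bound: P[∪_{i=1}^{20} A_i] ≤ Σ_i P[A_i] ≤ 20·p = 20·(1/60) = 1/3.
Numerically: 1/3 ≈ 0.333333.
Is 1/3 < 1? YES.
Since P[∪ A_i] ≤ 1/3 < 1, the complement has P[∩ A_i^c] ≥ 1 − 1/3 = 2/3 > 0, so some outcome avoids every A_i.

20·p = 1/3 ≈ 0.333333; existence CERTIFIED by the union bound.


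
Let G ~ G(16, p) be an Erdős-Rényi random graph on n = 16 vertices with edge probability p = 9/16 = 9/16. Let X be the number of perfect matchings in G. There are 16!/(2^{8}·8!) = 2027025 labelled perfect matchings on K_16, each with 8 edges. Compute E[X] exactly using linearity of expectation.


K_16 has 16!/(2^{8}·8!) = 2027025 labelled perfect matchings.
For each such perfect matching H, let X_H = 1 if all 8 edges of H are present in G. Then P[X_H = 1] = p^{8} = (9/16)^{8} = 43046721/4294967296.
By linearity: E[X] = Σ_H E[X_H] = 2027025 · p^{8} = 2027025 · 43046721/4294967296 = 87256779635025/4294967296.
Numerically: E[X] ≈ 20316.1.

E[X] = 2027025 · (9/16)^{8} = 87256779635025/4294967296 ≈ 20316.1.


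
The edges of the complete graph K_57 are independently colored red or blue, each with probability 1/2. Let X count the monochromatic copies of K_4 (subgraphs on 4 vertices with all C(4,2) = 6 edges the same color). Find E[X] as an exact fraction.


Let X = Σ_S X_S over the C(57, 4) = 395010 subsets S of size 4, where X_S = 1 if the K_4 on S is monochromatic.
For a fixed S, the K_4 on S has C(4, 2) = 6 edges. P[all 6 edges red] = (1/2)^6, and likewise for blue, so P[monochromatic] = 2·(1/2)^6 = 2^{1 − 6} = 1/32.
By linearity of expectation: E[X] = C(57, 4) · 2^{1 − 6} = 395010 · 1/32 = 197505/16.
Numerically: E[X] ≈ 12344.06250.

E[X] = C(57,4)·2^(1−C(4,2)) = 197505/16 ≈ 12344.06250.


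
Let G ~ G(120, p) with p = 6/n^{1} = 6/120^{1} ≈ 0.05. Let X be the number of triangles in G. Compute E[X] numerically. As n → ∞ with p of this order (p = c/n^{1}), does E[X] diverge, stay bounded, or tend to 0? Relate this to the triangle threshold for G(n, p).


Number of potential triangles: C(120, 3) = 280840.
Each occurs with probability p³ ≈ (0.05)³ ≈ 1.25000e-04.
By linearity: E[X] = C(120, 3)·p³ ≈ 280840 · 1.25000e-04 ≈ 35.105.
Here α = 1, so p = 6/n is exactly at the triangle threshold p ~ 1/n. Asymptotically E[X] → c³/6 = 6³/6 = 36 ≈ 36.000, a bounded constant. In this regime the triangle count is asymptotically Poisson(c³/6).

E[X] ≈ 35.105; in regime p = Θ(1/n^{1}) E[X] stays bounded (at the triangle threshold p ~ 1/n).


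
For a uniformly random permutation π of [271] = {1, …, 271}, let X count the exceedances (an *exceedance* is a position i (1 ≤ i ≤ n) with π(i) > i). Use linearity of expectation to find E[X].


Write X = Σ_{i=1}^{271} X_i, where X_i = 1_{π(i) > i}.
For each fixed i, π(i) is uniform over {1, …, 271} (marginal of a uniform permutation), so P[π(i) > i] = (n − i)/n. Summing: Σ_{i=1}^{271} (n − i)/n = (0 + 1 + … + 270)/271 = 271(271 − 1)/(2·271) = (271 − 1)/2.
Hence E[X] = Σ_{i=1}^{271} (271 − i)/271 = 135 ≈ 135.000.

E[X] = 135 = 135.000.


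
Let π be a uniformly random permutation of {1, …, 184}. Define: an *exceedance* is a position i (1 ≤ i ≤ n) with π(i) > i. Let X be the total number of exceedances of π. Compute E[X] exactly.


Write X = Σ_{i=1}^{184} X_i, where X_i = 1_{π(i) > i}.
For each fixed i, π(i) is uniform over {1, …, 184} (marginal of a uniform permutation), so P[π(i) > i] = (n − i)/n. Summing: Σ_{i=1}^{184} (n − i)/n = (0 + 1 + … + 183)/184 = 184(184 − 1)/(2·184) = (184 − 1)/2.
Hence E[X] = Σ_{i=1}^{184} (184 − i)/184 = 183/2 ≈ 91.5000.

E[X] = 183/2 = 91.5000.


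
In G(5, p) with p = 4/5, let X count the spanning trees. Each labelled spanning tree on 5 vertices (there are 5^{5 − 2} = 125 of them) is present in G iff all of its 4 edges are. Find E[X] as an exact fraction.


K_5 has 5^{5 − 2} = 125 labelled spanning trees.
For each such spanning tree H, let X_H = 1 if all 4 edges of H are present in G. Then P[X_H = 1] = p^{4} = (4/5)^{4} = 256/625.
By linearity of expectation: E[X] = Σ_H E[X_H] = 125 · p^{4} = 125 · 256/625 = 256/5.
Numerically: E[X] ≈ 51.2.

E[X] = 125 · (4/5)^{4} = 256/5 ≈ 51.2.


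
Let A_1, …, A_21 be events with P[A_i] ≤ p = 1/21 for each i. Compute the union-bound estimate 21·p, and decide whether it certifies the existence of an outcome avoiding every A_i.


Union bound: P[∪_{i=1}^{21} A_i] ≤ Σ_i P[A_i] ≤ 21·p = 21·(1/21) = 1.
Numerically: 1 ≈ 1.00000.
Is 1 < 1? NO.
Since the bound 1 is ≥ 1, the union bound is uninformative here; it does NOT by itself certify existence.

21·p = 1 ≈ 1.00000; existence NOT certified by the union bound.


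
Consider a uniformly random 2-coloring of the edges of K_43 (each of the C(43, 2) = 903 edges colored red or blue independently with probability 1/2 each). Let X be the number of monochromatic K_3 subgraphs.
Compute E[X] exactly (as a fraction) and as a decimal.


Let X = Σ_S X_S over the C(43, 3) = 12341 subsets S of size 3, where X_S = 1 if the K_3 on S is monochromatic.
For a fixed S, the K_3 on S has C(3, 2) = 3 edges. P[all 3 edges red] = (1/2)^3, and likewise for blue, so P[monochromatic] = 2·(1/2)^3 = 2^{1 − 3} = 1/4.
By linearity of expectation: E[X] = C(43, 3) · 2^{1 − 3} = 12341 · 1/4 = 12341/4.
Numerically: E[X] ≈ 3085.25000.

E[X] = C(43,3)·2^(1−C(3,2)) = 12341/4 ≈ 3085.25000.


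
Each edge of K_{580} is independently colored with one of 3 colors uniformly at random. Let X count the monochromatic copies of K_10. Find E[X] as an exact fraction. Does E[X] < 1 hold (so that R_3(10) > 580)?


E[X] = C(580, 10) · 3^{1 − 45} = 1098085496704252547920 · 3^{−44} = 1098085496704252547920/984770902183611232881.
As a reduced fraction: E[X] = 1098085496704252547920/984770902183611232881 ≈ 1.1150670.
Is E[X] < 1? NO.
Since E[X] ≥ 1, the first-moment bound is inconclusive at n = 580; it does NOT by itself certify R_3(10) > 580.

E[X] = 1098085496704252547920/984770902183611232881 ≈ 1.1150670; E[X] ≥ 1; first-moment method inconclusive here.


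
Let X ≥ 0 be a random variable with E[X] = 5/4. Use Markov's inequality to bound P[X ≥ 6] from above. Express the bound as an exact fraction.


μ = E[X] = 5/4, a = 6.
Markov: P[X ≥ 6] ≤ μ/a = (5/4)/6 = 5/24.
Numerically: ≈ 0.2083.
(Since a = 6 > μ = 1.2500, the bound 5/24 is < 1 and informative.)

P[X ≥ 6] ≤ 5/24 ≈ 0.2083.


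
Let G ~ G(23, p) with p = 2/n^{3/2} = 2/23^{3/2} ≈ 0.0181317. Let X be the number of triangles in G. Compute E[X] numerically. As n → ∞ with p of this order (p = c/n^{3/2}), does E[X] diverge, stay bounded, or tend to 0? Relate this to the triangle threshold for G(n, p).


Number of potential triangles: C(23, 3) = 1771.
Each occurs with probability p³ ≈ (0.0181317)³ ≈ 5.96093965e-06.
By linearity: E[X] = C(23, 3)·p³ ≈ 1771 · 5.96093965e-06 ≈ 0.010557.
Since α = 3/2 > 1, p = c/n^{3/2} = o(1/n) is below the triangle threshold p ~ 1/n. Asymptotically E[X] ~ (c³/6)·n^{3(1−α)} = (2³/6)·n^{-1.5} → 0, so by Markov's inequality G has no triangles w.h.p.

E[X] ≈ 0.010557; in regime p = Θ(1/n^{3/2}) E[X] tends to 0 (below the triangle threshold p ~ 1/n).


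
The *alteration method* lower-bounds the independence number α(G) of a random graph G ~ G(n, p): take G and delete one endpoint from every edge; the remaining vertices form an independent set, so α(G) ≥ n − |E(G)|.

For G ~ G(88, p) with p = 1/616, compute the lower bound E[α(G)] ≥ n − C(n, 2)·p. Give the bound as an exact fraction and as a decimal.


E[|E(G)|] = C(88, 2)·p = 3828 · (1/616) = 87/14.
E[α(G)] ≥ n − E[|E(G)|] = 88 − 87/14 = 1145/14.
Numerically: ≈ 81.7857.
(This is only a lower bound; the true E[α(G)] may be larger.)

E[α(G)] ≥ 1145/14 ≈ 81.7857.


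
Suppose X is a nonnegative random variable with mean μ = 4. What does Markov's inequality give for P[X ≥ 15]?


μ = E[X] = 4, a = 15.
Markov: P[X ≥ 15] ≤ μ/a = (4)/15 = 4/15.
Numerically: ≈ 0.267.
(Since a = 15 > μ = 4.000, the bound 4/15 is < 1 and informative.)

P[X ≥ 15] ≤ 4/15 ≈ 0.267.


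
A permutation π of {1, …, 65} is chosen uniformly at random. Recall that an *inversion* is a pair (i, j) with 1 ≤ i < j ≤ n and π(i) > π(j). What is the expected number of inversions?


Write X = Σ X_I over the C(65, 2) = 2080 pairs i < j, with X_I the indicator of one inversion.
There are 2080 indicators.
For each fixed pair i < j, the values π(i) and π(j) are two distinct elements of {1, …, 65} in uniformly random order; by symmetry P[π(i) > π(j)] = 1/2.
By linearity: E[X] = 2080 · (1/2) = C(65, 2) · (1/2) = 2080/2 = 1040 ≈ 1040.0000.

E[X] = 1040 = 1040.0000.


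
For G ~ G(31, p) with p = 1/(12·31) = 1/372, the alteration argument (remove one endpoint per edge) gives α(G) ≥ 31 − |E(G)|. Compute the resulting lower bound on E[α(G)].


E[|E(G)|] = C(31, 2)·p = 465 · (1/372) = 5/4.
E[α(G)] ≥ n − E[|E(G)|] = 31 − 5/4 = 119/4.
Numerically: ≈ 29.750000.
(This is only a lower bound; the true E[α(G)] may be larger.)

E[α(G)] ≥ 119/4 ≈ 29.750000.


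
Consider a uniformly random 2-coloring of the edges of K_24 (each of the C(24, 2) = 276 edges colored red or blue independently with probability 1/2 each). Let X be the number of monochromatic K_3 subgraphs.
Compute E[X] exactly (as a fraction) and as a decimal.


Let X = Σ_S X_S over the C(24, 3) = 2024 subsets S of size 3, where X_S = 1 if the K_3 on S is monochromatic.
For a fixed S, the K_3 on S has C(3, 2) = 3 edges. P[all 3 edges red] = (1/2)^3, and likewise for blue, so P[monochromatic] = 2·(1/2)^3 = 2^{1 − 3} = 1/4.
Summing: E[X] = C(24, 3) · 2^{1 − 3} = 2024 · 1/4 = 506.
Numerically: E[X] ≈ 506.000.

E[X] = C(24,3)·2^(1−C(3,2)) = 506 ≈ 506.000.


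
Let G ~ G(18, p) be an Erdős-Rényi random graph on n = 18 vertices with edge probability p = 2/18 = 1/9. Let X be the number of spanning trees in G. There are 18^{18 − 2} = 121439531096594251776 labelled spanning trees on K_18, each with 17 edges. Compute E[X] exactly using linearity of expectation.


K_18 has 18^{18 − 2} = 121439531096594251776 labelled spanning trees.
For each such spanning tree H, let X_H = 1 if all 17 edges of H are present in G. Then P[X_H = 1] = p^{17} = (1/9)^{17} = 1/16677181699666569.
By linearity: E[X] = Σ_H E[X_H] = 121439531096594251776 · p^{17} = 121439531096594251776 · 1/16677181699666569 = 65536/9.
Numerically: E[X] ≈ 7281.8.

E[X] = 121439531096594251776 · (1/9)^{17} = 65536/9 ≈ 7281.8.


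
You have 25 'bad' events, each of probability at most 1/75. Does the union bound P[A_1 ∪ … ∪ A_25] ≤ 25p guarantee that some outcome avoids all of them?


Union bound: P[∪_{i=1}^{25} A_i] ≤ Σ_i P[A_i] ≤ 25·p = 25·(1/75) = 1/3.
Numerically: 1/3 ≈ 0.333.
Is 1/3 < 1? YES.
Since P[∪ A_i] ≤ 1/3 < 1, the complement has P[∩ A_i^c] ≥ 1 − 1/3 = 2/3 > 0, so some outcome avoids every A_i.

25·p = 1/3 ≈ 0.333; existence CERTIFIED by the union bound.


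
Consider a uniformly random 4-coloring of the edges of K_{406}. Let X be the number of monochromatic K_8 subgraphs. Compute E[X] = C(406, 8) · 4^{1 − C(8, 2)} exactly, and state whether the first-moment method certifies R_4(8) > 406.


E[X] = C(406, 8) · 4^{1 − 28} = 17082453897995850 · 4^{−27} = 17082453897995850/18014398509481984.
As a reduced fraction: E[X] = 8541226948997925/9007199254740992 ≈ 0.9483.
Is E[X] < 1? YES.
Since E[X] < 1, there exists a 4-coloring of K_{406} with no monochromatic K_8; hence R_4(8) > 406.

E[X] = 8541226948997925/9007199254740992 ≈ 0.9483; E[X] < 1, so R_4(8) > 406.


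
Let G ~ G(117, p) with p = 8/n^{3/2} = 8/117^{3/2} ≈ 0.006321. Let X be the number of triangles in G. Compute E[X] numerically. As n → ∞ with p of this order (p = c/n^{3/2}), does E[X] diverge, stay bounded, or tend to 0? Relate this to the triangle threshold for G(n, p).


Number of potential triangles: C(117, 3) = 260130.
Each occurs with probability p³ ≈ (0.006321)³ ≈ 2.526001e-07.
By linearity: E[X] = C(117, 3)·p³ ≈ 260130 · 2.526001e-07 ≈ 0.0657.
Since α = 3/2 > 1, p = c/n^{3/2} = o(1/n) is below the triangle threshold p ~ 1/n. Asymptotically E[X] ~ (c³/6)·n^{3(1−α)} = (8³/6)·n^{-1.5} → 0, so by Markov's inequality G has no triangles w.h.p.

E[X] ≈ 0.0657; in regime p = Θ(1/n^{3/2}) E[X] tends to 0 (below the triangle threshold p ~ 1/n).


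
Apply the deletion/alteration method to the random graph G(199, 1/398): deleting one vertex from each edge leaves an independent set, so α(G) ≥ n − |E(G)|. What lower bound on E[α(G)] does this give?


E[|E(G)|] = C(199, 2)·p = 19701 · (1/398) = 99/2.
E[α(G)] ≥ n − E[|E(G)|] = 199 − 99/2 = 299/2.
Numerically: ≈ 149.5000.
(This is only a lower bound; the true E[α(G)] may be larger.)

E[α(G)] ≥ 299/2 ≈ 149.5000.


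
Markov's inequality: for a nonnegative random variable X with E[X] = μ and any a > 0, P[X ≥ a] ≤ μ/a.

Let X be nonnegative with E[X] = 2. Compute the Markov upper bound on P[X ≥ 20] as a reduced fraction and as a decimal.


μ = E[X] = 2, a = 20.
Markov: P[X ≥ 20] ≤ μ/a = (2)/20 = 1/10.
Numerically: ≈ 0.10000.
(Since a = 20 > μ = 2.00000, the bound 1/10 is < 1 and informative.)

P[X ≥ 20] ≤ 1/10 ≈ 0.10000.


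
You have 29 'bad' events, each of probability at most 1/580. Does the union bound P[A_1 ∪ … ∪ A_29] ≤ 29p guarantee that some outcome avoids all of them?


Union bound: P[∪_{i=1}^{29} A_i] ≤ Σ_i P[A_i] ≤ 29·p = 29·(1/580) = 1/20.
Numerically: 1/20 ≈ 0.050000.
Is 1/20 < 1? YES.
Since P[∪ A_i] ≤ 1/20 < 1, the complement has P[∩ A_i^c] ≥ 1 − 1/20 = 19/20 > 0, so some outcome avoids every A_i.

29·p = 1/20 ≈ 0.050000; existence CERTIFIED by the union bound.


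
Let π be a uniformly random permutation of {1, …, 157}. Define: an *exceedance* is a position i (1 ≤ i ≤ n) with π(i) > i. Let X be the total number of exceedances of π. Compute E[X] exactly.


Write X = Σ_{i=1}^{157} X_i, where X_i = 1_{π(i) > i}.
For each fixed i, π(i) is uniform over {1, …, 157} (marginal of a uniform permutation), so P[π(i) > i] = (n − i)/n. Summing: Σ_{i=1}^{157} (n − i)/n = (0 + 1 + … + 156)/157 = 157(157 − 1)/(2·157) = (157 − 1)/2.
Hence E[X] = Σ_{i=1}^{157} (157 − i)/157 = 78 ≈ 78.0000.

E[X] = 78 = 78.0000.


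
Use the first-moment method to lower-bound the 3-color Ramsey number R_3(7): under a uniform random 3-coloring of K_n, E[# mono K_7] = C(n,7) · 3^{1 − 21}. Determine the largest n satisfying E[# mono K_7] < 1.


We need C(n, 7) · 3^{1 − 21} < 1, i.e. C(n, 7) < 3^{21 − 1} = 3486784401.
Check values of n near the boundary:
  n = 77: C(77, 7) = 2404808340; 2404808340 < 3486784401? YES
  n = 78: C(78, 7) = 2641902120; 2641902120 < 3486784401? YES
  n = 79: C(79, 7) = 2898753715; 2898753715 < 3486784401? YES
  n = 80: C(80, 7) = 3176716400; 3176716400 < 3486784401? YES
  n = 81: C(81, 7) = 3477216600; 3477216600 < 3486784401? YES
  n = 82: C(82, 7) = 3801756816; 3801756816 < 3486784401? NO
The largest n with C(n, 7) < 3486784401 is n = 81 (where E[X] = 42928600/43046721 ≈ 0.9973). Hence R_3(7) > 81, i.e. R_3(7) ≥ 82.

Largest n = 81; hence R_3(7) > 81.


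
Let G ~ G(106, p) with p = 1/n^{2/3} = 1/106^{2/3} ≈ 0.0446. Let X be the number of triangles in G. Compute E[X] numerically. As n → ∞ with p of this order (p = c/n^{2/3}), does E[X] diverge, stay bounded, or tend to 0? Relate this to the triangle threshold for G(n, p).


Number of potential triangles: C(106, 3) = 192920.
Each occurs with probability p³ ≈ (0.0446)³ ≈ 8.89996e-05.
By linearity: E[X] = C(106, 3)·p³ ≈ 192920 · 8.89996e-05 ≈ 17.170.
Since α = 2/3 < 1, p = c/n^{2/3} ≫ 1/n is above the triangle threshold p ~ 1/n. Asymptotically E[X] ~ (c³/6)·n^{3(1−α)} = (1³/6)·n^{1} → ∞; triangles are abundant w.h.p.

E[X] ≈ 17.170; in regime p = Θ(1/n^{2/3}) E[X] diverges (above the triangle threshold p ~ 1/n).


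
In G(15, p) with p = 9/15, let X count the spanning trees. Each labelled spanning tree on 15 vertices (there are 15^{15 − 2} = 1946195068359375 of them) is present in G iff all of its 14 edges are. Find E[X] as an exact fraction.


K_15 has 15^{15 − 2} = 1946195068359375 labelled spanning trees.
For each such spanning tree H, let X_H = 1 if all 14 edges of H are present in G. Then P[X_H = 1] = p^{14} = (3/5)^{14} = 4782969/6103515625.
Summing the indicators: E[X] = Σ_H E[X_H] = 1946195068359375 · p^{14} = 1946195068359375 · 4782969/6103515625 = 7625597484987/5.
Numerically: E[X] ≈ 1.52512e+12.

E[X] = 1946195068359375 · (3/5)^{14} = 7625597484987/5 ≈ 1.52512e+12.


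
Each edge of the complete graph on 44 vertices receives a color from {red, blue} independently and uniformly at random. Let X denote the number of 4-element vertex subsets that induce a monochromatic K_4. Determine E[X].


Let X = Σ_S X_S over the C(44, 4) = 135751 subsets S of size 4, where X_S = 1 if the K_4 on S is monochromatic.
For a fixed S, the K_4 on S has C(4, 2) = 6 edges. P[all 6 edges red] = (1/2)^6, and likewise for blue, so P[monochromatic] = 2·(1/2)^6 = 2^{1 − 6} = 1/32.
By linearity: E[X] = C(44, 4) · 2^{1 − 6} = 135751 · 1/32 = 135751/32.
Numerically: E[X] ≈ 4242.218750.

E[X] = C(44,4)·2^(1−C(4,2)) = 135751/32 ≈ 4242.218750.


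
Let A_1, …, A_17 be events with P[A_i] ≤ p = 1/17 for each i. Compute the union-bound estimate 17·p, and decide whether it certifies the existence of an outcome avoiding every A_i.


Union bound: P[∪_{i=1}^{17} A_i] ≤ Σ_i P[A_i] ≤ 17·p = 17·(1/17) = 1.
Numerically: 1 ≈ 1.000.
Is 1 < 1? NO.
Since the bound 1 is ≥ 1, the union bound is uninformative here; it does NOT by itself certify existence.

17·p = 1 ≈ 1.000; existence NOT certified by the union bound.


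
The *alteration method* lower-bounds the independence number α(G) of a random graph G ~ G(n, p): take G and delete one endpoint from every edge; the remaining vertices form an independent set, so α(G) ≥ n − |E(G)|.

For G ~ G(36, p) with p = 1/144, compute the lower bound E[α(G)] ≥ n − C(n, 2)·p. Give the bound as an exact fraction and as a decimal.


E[|E(G)|] = C(36, 2)·p = 630 · (1/144) = 35/8.
E[α(G)] ≥ n − E[|E(G)|] = 36 − 35/8 = 253/8.
Numerically: ≈ 31.625000.
(This is only a lower bound; the true E[α(G)] may be larger.)

E[α(G)] ≥ 253/8 ≈ 31.625000.


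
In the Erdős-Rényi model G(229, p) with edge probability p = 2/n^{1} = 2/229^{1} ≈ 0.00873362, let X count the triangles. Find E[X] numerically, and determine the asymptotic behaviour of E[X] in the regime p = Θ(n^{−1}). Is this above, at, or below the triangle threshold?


Number of potential triangles: C(229, 3) = 1975354.
Each occurs with probability p³ ≈ (0.00873362)³ ≈ 6.66167652e-07.
By linearity: E[X] = C(229, 3)·p³ ≈ 1975354 · 6.66167652e-07 ≈ 1.315917.
Here α = 1, so p = 2/n is exactly at the triangle threshold p ~ 1/n. Asymptotically E[X] → c³/6 = 2³/6 = 4/3 ≈ 1.333333, a bounded constant. In this regime the triangle count is asymptotically Poisson(c³/6).

E[X] ≈ 1.315917; in regime p = Θ(1/n^{1}) E[X] stays bounded (at the triangle threshold p ~ 1/n).


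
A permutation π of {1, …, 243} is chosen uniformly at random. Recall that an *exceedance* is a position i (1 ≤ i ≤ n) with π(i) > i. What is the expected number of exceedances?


Write X = Σ_{i=1}^{243} X_i, where X_i = 1_{π(i) > i}.
For each fixed i, π(i) is uniform over {1, …, 243} (marginal of a uniform permutation), so P[π(i) > i] = (n − i)/n. Summing: Σ_{i=1}^{243} (n − i)/n = (0 + 1 + … + 242)/243 = 243(243 − 1)/(2·243) = (243 − 1)/2.
Hence E[X] = Σ_{i=1}^{243} (243 − i)/243 = 121 ≈ 121.0000.

E[X] = 121 = 121.0000.


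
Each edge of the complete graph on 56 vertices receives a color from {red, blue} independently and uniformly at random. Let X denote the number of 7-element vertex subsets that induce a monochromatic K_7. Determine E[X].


Let X = Σ_S X_S over the C(56, 7) = 231917400 subsets S of size 7, where X_S = 1 if the K_7 on S is monochromatic.
For a fixed S, the K_7 on S has C(7, 2) = 21 edges. P[all 21 edges red] = (1/2)^21, and likewise for blue, so P[monochromatic] = 2·(1/2)^21 = 2^{1 − 21} = 1/1048576.
By linearity of expectation: E[X] = C(56, 7) · 2^{1 − 21} = 231917400 · 1/1048576 = 28989675/131072.
Numerically: E[X] ≈ 221.174.

E[X] = C(56,7)·2^(1−C(7,2)) = 28989675/131072 ≈ 221.174.


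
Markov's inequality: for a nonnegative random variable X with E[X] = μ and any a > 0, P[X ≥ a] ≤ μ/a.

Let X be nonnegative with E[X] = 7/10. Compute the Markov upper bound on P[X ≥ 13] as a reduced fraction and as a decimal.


μ = E[X] = 7/10, a = 13.
Markov: P[X ≥ 13] ≤ μ/a = (7/10)/13 = 7/130.
Numerically: ≈ 0.053846.
(Since a = 13 > μ = 0.700000, the bound 7/130 is < 1 and informative.)

P[X ≥ 13] ≤ 7/130 ≈ 0.053846.


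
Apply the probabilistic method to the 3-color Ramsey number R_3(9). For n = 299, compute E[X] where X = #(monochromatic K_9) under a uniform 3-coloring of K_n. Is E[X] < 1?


E[X] = C(299, 9) · 3^{1 − 36} = 46610674441390059 · 3^{−35} = 46610674441390059/50031545098999707.
As a reduced fraction: E[X] = 15536891480463353/16677181699666569 ≈ 0.9316257.
Is E[X] < 1? YES.
Since E[X] < 1, there exists a 3-coloring of K_{299} with no monochromatic K_9; hence R_3(9) > 299.

E[X] = 15536891480463353/16677181699666569 ≈ 0.9316257; E[X] < 1, so R_3(9) > 299.


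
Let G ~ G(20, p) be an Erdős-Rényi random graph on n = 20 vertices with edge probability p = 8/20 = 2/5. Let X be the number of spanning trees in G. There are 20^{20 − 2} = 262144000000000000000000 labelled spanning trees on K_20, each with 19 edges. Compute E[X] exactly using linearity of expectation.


K_20 has 20^{20 − 2} = 262144000000000000000000 labelled spanning trees.
For each such spanning tree H, let X_H = 1 if all 19 edges of H are present in G. Then P[X_H = 1] = p^{19} = (2/5)^{19} = 524288/19073486328125.
By linearity: E[X] = Σ_H E[X_H] = 262144000000000000000000 · p^{19} = 262144000000000000000000 · 524288/19073486328125 = 36028797018963968/5.
Numerically: E[X] ≈ 7.20576e+15.

E[X] = 262144000000000000000000 · (2/5)^{19} = 36028797018963968/5 ≈ 7.20576e+15.


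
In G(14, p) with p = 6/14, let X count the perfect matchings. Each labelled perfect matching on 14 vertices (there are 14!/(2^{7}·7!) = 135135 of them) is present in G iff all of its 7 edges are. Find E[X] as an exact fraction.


K_14 has 14!/(2^{7}·7!) = 135135 labelled perfect matchings.
For each such perfect matching H, let X_H = 1 if all 7 edges of H are present in G. Then P[X_H = 1] = p^{7} = (3/7)^{7} = 2187/823543.
By linearity: E[X] = Σ_H E[X_H] = 135135 · p^{7} = 135135 · 2187/823543 = 42220035/117649.
Numerically: E[X] ≈ 359.

E[X] = 135135 · (3/7)^{7} = 42220035/117649 ≈ 359.


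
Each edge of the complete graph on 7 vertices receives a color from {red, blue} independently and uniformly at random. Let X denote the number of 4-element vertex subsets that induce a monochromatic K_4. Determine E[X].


Let X = Σ_S X_S over the C(7, 4) = 35 subsets S of size 4, where X_S = 1 if the K_4 on S is monochromatic.
For a fixed S, the K_4 on S has C(4, 2) = 6 edges. P[all 6 edges red] = (1/2)^6, and likewise for blue, so P[monochromatic] = 2·(1/2)^6 = 2^{1 − 6} = 1/32.
By linearity of expectation: E[X] = C(7, 4) · 2^{1 − 6} = 35 · 1/32 = 35/32.
Numerically: E[X] ≈ 1.094.

E[X] = C(7,4)·2^(1−C(4,2)) = 35/32 ≈ 1.094.


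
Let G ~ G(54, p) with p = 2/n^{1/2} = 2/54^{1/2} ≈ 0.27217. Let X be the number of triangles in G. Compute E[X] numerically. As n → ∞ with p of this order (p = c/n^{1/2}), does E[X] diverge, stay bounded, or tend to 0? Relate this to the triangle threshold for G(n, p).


Number of potential triangles: C(54, 3) = 24804.
Each occurs with probability p³ ≈ (0.27217)³ ≈ 2.0160409e-02.
By linearity: E[X] = C(54, 3)·p³ ≈ 24804 · 2.0160409e-02 ≈ 500.05879.
Since α = 1/2 < 1, p = c/n^{1/2} ≫ 1/n is above the triangle threshold p ~ 1/n. Asymptotically E[X] ~ (c³/6)·n^{3(1−α)} = (2³/6)·n^{1.5} → ∞; triangles are abundant w.h.p.

E[X] ≈ 500.05879; in regime p = Θ(1/n^{1/2}) E[X] diverges (above the triangle threshold p ~ 1/n).


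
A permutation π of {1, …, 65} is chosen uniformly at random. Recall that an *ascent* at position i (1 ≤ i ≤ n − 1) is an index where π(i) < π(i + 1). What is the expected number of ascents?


Write X = Σ X_I over i = 1, …, 64, with X_I the indicator of one ascent.
There are 64 indicators.
For each fixed i, the pair (π(i), π(i+1)) is a uniformly random ordered pair of distinct values from {1, …, 65}; by symmetry P[π(i) < π(i+1)] = 1/2.
By linearity: E[X] = 64 · (1/2) = (65 − 1) · (1/2) = 32 ≈ 32.00000.

E[X] = 32 = 32.00000.


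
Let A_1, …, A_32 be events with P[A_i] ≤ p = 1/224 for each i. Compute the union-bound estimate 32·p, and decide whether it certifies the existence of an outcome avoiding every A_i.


Union bound: P[∪_{i=1}^{32} A_i] ≤ Σ_i P[A_i] ≤ 32·p = 32·(1/224) = 1/7.
Numerically: 1/7 ≈ 0.1428571.
Is 1/7 < 1? YES.
Since P[∪ A_i] ≤ 1/7 < 1, the complement has P[∩ A_i^c] ≥ 1 − 1/7 = 6/7 > 0, so some outcome avoids every A_i.

32·p = 1/7 ≈ 0.1428571; existence CERTIFIED by the union bound.


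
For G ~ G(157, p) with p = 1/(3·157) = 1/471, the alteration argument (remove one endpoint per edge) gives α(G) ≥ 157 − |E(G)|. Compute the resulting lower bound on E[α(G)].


E[|E(G)|] = C(157, 2)·p = 12246 · (1/471) = 26.
E[α(G)] ≥ n − E[|E(G)|] = 157 − 26 = 131.
Numerically: ≈ 131.0000.
(This is only a lower bound; the true E[α(G)] may be larger.)

E[α(G)] ≥ 131 ≈ 131.0000.


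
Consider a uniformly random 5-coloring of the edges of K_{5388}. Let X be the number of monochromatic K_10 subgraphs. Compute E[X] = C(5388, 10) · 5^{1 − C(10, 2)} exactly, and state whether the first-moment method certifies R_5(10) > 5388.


E[X] = C(5388, 10) · 5^{1 − 45} = 5634865093375880654852250419586 · 5^{−44} = 5634865093375880654852250419586/5684341886080801486968994140625.
As a reduced fraction: E[X] = 5634865093375880654852250419586/5684341886080801486968994140625 ≈ 0.991.
Is E[X] < 1? YES.
Since E[X] < 1, there exists a 5-coloring of K_{5388} with no monochromatic K_10; hence R_5(10) > 5388.

E[X] = 5634865093375880654852250419586/5684341886080801486968994140625 ≈ 0.991; E[X] < 1, so R_5(10) > 5388.


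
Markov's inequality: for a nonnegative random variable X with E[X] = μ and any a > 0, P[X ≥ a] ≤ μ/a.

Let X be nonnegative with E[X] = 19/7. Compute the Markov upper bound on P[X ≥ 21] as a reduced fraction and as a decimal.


μ = E[X] = 19/7, a = 21.
Markov: P[X ≥ 21] ≤ μ/a = (19/7)/21 = 19/147.
Numerically: ≈ 0.129.
(Since a = 21 > μ = 2.714, the bound 19/147 is < 1 and informative.)

P[X ≥ 21] ≤ 19/147 ≈ 0.129.


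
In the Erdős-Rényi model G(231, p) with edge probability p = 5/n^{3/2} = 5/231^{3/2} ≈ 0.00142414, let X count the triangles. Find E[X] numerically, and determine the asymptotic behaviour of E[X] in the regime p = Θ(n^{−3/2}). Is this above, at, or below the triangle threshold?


Number of potential triangles: C(231, 3) = 2027795.
Each occurs with probability p³ ≈ (0.00142414)³ ≈ 2.88839180e-09.
By linearity: E[X] = C(231, 3)·p³ ≈ 2027795 · 2.88839180e-09 ≈ 0.005857.
Since α = 3/2 > 1, p = c/n^{3/2} = o(1/n) is below the triangle threshold p ~ 1/n. Asymptotically E[X] ~ (c³/6)·n^{3(1−α)} = (5³/6)·n^{-1.5} → 0, so by Markov's inequality G has no triangles w.h.p.

E[X] ≈ 0.005857; in regime p = Θ(1/n^{3/2}) E[X] tends to 0 (below the triangle threshold p ~ 1/n).


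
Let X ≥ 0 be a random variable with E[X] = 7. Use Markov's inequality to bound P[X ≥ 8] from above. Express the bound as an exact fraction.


μ = E[X] = 7, a = 8.
Markov: P[X ≥ 8] ≤ μ/a = (7)/8 = 7/8.
Numerically: ≈ 0.875000.
(Since a = 8 > μ = 7.000000, the bound 7/8 is < 1 and informative.)

P[X ≥ 8] ≤ 7/8 ≈ 0.875000.


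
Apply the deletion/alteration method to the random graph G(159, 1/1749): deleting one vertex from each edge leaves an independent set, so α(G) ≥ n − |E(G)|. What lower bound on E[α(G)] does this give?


E[|E(G)|] = C(159, 2)·p = 12561 · (1/1749) = 79/11.
E[α(G)] ≥ n − E[|E(G)|] = 159 − 79/11 = 1670/11.
Numerically: ≈ 151.818182.
(This is only a lower bound; the true E[α(G)] may be larger.)

E[α(G)] ≥ 1670/11 ≈ 151.818182.


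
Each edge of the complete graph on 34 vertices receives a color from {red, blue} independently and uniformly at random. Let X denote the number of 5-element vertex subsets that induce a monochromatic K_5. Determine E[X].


Let X = Σ_S X_S over the C(34, 5) = 278256 subsets S of size 5, where X_S = 1 if the K_5 on S is monochromatic.
For a fixed S, the K_5 on S has C(5, 2) = 10 edges. P[all 10 edges red] = (1/2)^10, and likewise for blue, so P[monochromatic] = 2·(1/2)^10 = 2^{1 − 10} = 1/512.
Summing: E[X] = C(34, 5) · 2^{1 − 10} = 278256 · 1/512 = 17391/32.
Numerically: E[X] ≈ 543.468750.

E[X] = C(34,5)·2^(1−C(5,2)) = 17391/32 ≈ 543.468750.


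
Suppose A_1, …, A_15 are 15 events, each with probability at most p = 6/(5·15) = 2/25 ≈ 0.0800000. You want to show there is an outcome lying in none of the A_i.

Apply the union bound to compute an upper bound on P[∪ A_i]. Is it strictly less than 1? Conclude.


Union bound: P[∪_{i=1}^{15} A_i] ≤ Σ_i P[A_i] ≤ 15·p = 15·(2/25) = 6/5.
Numerically: 6/5 ≈ 1.2000000.
Is 6/5 < 1? NO.
Since the bound 6/5 is ≥ 1, the union bound is uninformative here; it does NOT by itself certify existence.

15·p = 6/5 ≈ 1.2000000; existence NOT certified by the union bound.


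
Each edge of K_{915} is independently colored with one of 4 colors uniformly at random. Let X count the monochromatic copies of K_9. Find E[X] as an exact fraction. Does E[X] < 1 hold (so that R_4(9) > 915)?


E[X] = C(915, 9) · 4^{1 − 36} = 1190931166636537885130 · 4^{−35} = 1190931166636537885130/1180591620717411303424.
As a reduced fraction: E[X] = 595465583318268942565/590295810358705651712 ≈ 1.0087579.
Is E[X] < 1? NO.
Since E[X] ≥ 1, the first-moment bound is inconclusive at n = 915; it does NOT by itself certify R_4(9) > 915.

E[X] = 595465583318268942565/590295810358705651712 ≈ 1.0087579; E[X] ≥ 1; first-moment method inconclusive here.


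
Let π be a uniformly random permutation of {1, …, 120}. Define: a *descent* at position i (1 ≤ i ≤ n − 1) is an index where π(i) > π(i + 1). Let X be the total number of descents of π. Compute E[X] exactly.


Write X = Σ X_I over i = 1, …, 119, with X_I the indicator of one descent.
There are 119 indicators.
For each fixed i, the pair (π(i), π(i+1)) is a uniformly random ordered pair of distinct values from {1, …, 120}; by symmetry P[π(i) > π(i+1)] = 1/2.
By linearity: E[X] = 119 · (1/2) = (120 − 1) · (1/2) = 119/2 ≈ 59.50000.

E[X] = 119/2 = 59.50000.


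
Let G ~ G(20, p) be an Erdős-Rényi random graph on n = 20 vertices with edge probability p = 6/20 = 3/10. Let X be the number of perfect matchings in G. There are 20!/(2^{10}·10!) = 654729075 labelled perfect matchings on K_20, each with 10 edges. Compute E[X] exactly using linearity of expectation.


K_20 has 20!/(2^{10}·10!) = 654729075 labelled perfect matchings.
For each such perfect matching H, let X_H = 1 if all 10 edges of H are present in G. Then P[X_H = 1] = p^{10} = (3/10)^{10} = 59049/10000000000.
By linearity: E[X] = Σ_H E[X_H] = 654729075 · p^{10} = 654729075 · 59049/10000000000 = 1546443885987/400000000.
Numerically: E[X] ≈ 3866.1.

E[X] = 654729075 · (3/10)^{10} = 1546443885987/400000000 ≈ 3866.1.


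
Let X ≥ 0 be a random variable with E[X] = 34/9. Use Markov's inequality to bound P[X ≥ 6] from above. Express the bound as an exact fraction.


μ = E[X] = 34/9, a = 6.
Markov: P[X ≥ 6] ≤ μ/a = (34/9)/6 = 17/27.
Numerically: ≈ 0.629630.
(Since a = 6 > μ = 3.777778, the bound 17/27 is < 1 and informative.)

P[X ≥ 6] ≤ 17/27 ≈ 0.629630.


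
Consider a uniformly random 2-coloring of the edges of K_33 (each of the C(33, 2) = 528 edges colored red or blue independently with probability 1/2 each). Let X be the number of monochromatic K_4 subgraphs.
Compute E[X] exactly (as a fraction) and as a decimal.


Let X = Σ_S X_S over the C(33, 4) = 40920 subsets S of size 4, where X_S = 1 if the K_4 on S is monochromatic.
For a fixed S, the K_4 on S has C(4, 2) = 6 edges. P[all 6 edges red] = (1/2)^6, and likewise for blue, so P[monochromatic] = 2·(1/2)^6 = 2^{1 − 6} = 1/32.
Summing: E[X] = C(33, 4) · 2^{1 − 6} = 40920 · 1/32 = 5115/4.
Numerically: E[X] ≈ 1278.75000.

E[X] = C(33,4)·2^(1−C(4,2)) = 5115/4 ≈ 1278.75000.


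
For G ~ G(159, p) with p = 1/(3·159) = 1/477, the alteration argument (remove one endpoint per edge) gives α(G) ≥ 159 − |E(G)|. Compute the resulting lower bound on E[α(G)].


E[|E(G)|] = C(159, 2)·p = 12561 · (1/477) = 79/3.
E[α(G)] ≥ n − E[|E(G)|] = 159 − 79/3 = 398/3.
Numerically: ≈ 132.6667.
(This is only a lower bound; the true E[α(G)] may be larger.)

E[α(G)] ≥ 398/3 ≈ 132.6667.


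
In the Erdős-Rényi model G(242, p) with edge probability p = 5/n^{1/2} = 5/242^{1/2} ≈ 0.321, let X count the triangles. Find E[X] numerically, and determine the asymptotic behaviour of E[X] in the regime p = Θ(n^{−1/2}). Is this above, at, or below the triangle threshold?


Number of potential triangles: C(242, 3) = 2332880.
Each occurs with probability p³ ≈ (0.321)³ ≈ 3.32037e-02.
By linearity: E[X] = C(242, 3)·p³ ≈ 2332880 · 3.32037e-02 ≈ 77460.334.
Since α = 1/2 < 1, p = c/n^{1/2} ≫ 1/n is above the triangle threshold p ~ 1/n. Asymptotically E[X] ~ (c³/6)·n^{3(1−α)} = (5³/6)·n^{1.5} → ∞; triangles are abundant w.h.p.

E[X] ≈ 77460.334; in regime p = Θ(1/n^{1/2}) E[X] diverges (above the triangle threshold p ~ 1/n).


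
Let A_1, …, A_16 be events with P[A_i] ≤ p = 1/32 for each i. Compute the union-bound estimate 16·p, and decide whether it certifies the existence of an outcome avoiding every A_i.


Union bound: P[∪_{i=1}^{16} A_i] ≤ Σ_i P[A_i] ≤ 16·p = 16·(1/32) = 1/2.
Numerically: 1/2 ≈ 0.5000.
Is 1/2 < 1? YES.
Since P[∪ A_i] ≤ 1/2 < 1, the complement has P[∩ A_i^c] ≥ 1 − 1/2 = 1/2 > 0, so some outcome avoids every A_i.

16·p = 1/2 ≈ 0.5000; existence CERTIFIED by the union bound.


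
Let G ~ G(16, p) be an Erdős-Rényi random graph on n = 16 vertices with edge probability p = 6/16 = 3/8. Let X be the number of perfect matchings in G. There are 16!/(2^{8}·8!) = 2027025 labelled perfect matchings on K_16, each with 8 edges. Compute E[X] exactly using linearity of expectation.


K_16 has 16!/(2^{8}·8!) = 2027025 labelled perfect matchings.
For each such perfect matching H, let X_H = 1 if all 8 edges of H are present in G. Then P[X_H = 1] = p^{8} = (3/8)^{8} = 6561/16777216.
Summing the indicators: E[X] = Σ_H E[X_H] = 2027025 · p^{8} = 2027025 · 6561/16777216 = 13299311025/16777216.
Numerically: E[X] ≈ 792.7.

E[X] = 2027025 · (3/8)^{8} = 13299311025/16777216 ≈ 792.7.


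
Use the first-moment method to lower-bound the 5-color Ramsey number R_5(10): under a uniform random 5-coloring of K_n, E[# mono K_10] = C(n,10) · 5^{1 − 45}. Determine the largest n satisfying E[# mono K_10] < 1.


We need C(n, 10) · 5^{1 − 45} < 1, i.e. C(n, 10) < 5^{45 − 1} = 5684341886080801486968994140625.
Check values of n near the boundary:
  n = 5388: C(5388, 10) = 5634865093375880654852250419586; 5634865093375880654852250419586 < 5684341886080801486968994140625? YES
  n = 5389: C(5389, 10) = 5645340767466558997768874792926; 5645340767466558997768874792926 < 5684341886080801486968994140625? YES
  n = 5390: C(5390, 10) = 5655833965919099070255434039753; 5655833965919099070255434039753 < 5684341886080801486968994140625? YES
  n = 5391: C(5391, 10) = 5666344714787188828795213697883; 5666344714787188828795213697883 < 5684341886080801486968994140625? YES
  n = 5392: C(5392, 10) = 5676873040158402483252283957448; 5676873040158402483252283957448 < 5684341886080801486968994140625? YES
  n = 5393: C(5393, 10) = 5687418968154238267170642278008; 5687418968154238267170642278008 < 5684341886080801486968994140625? NO
  n = 5394: C(5394, 10) = 5697982524930156243149785372878; 5697982524930156243149785372878 < 5684341886080801486968994140625? NO
  n = 5395: C(5395, 10) = 5708563736675616143322765475706; 5708563736675616143322765475706 < 5684341886080801486968994140625? NO
The largest n with C(n, 10) < 5684341886080801486968994140625 is n = 5392 (where E[X] = 5676873040158402483252283957448/5684341886080801486968994140625 ≈ 0.99869). Hence R_5(10) > 5392, i.e. R_5(10) ≥ 5393.

Largest n = 5392; hence R_5(10) > 5392.


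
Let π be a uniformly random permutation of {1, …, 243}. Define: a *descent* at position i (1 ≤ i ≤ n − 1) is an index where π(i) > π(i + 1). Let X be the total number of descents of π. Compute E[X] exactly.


Write X = Σ X_I over i = 1, …, 242, with X_I the indicator of one descent.
There are 242 indicators.
For each fixed i, the pair (π(i), π(i+1)) is a uniformly random ordered pair of distinct values from {1, …, 243}; by symmetry P[π(i) > π(i+1)] = 1/2.
By linearity: E[X] = 242 · (1/2) = (243 − 1) · (1/2) = 121 ≈ 121.000000.

E[X] = 121 = 121.000000.


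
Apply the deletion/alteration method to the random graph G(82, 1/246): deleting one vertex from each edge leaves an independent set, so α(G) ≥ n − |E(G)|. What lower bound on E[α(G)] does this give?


E[|E(G)|] = C(82, 2)·p = 3321 · (1/246) = 27/2.
E[α(G)] ≥ n − E[|E(G)|] = 82 − 27/2 = 137/2.
Numerically: ≈ 68.50000.
(This is only a lower bound; the true E[α(G)] may be larger.)

E[α(G)] ≥ 137/2 ≈ 68.50000.


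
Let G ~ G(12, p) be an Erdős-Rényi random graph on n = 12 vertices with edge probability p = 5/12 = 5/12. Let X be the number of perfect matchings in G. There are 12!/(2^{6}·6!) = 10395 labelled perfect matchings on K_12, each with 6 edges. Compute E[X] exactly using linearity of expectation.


K_12 has 12!/(2^{6}·6!) = 10395 labelled perfect matchings.
For each such perfect matching H, let X_H = 1 if all 6 edges of H are present in G. Then P[X_H = 1] = p^{6} = (5/12)^{6} = 15625/2985984.
By linearity of expectation: E[X] = Σ_H E[X_H] = 10395 · p^{6} = 10395 · 15625/2985984 = 6015625/110592.
Numerically: E[X] ≈ 54.3948.

E[X] = 10395 · (5/12)^{6} = 6015625/110592 ≈ 54.3948.
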